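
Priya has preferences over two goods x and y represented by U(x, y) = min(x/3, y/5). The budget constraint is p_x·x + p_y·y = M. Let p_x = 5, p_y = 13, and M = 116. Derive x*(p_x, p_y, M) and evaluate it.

x* = 4.35

With perfect complements, no substitution: consume in ratio x:y = 3:5.
Budget: p_x·x + p_y·(5/3)·x = M, so (3·p_x + 5·p_y)·x = 3·M.
Demand: x*(p_x,p_y,M) = 3·M/(3·p_x + 5·p_y), y* = 5·M/(3·p_x + 5·p_y).
Here 3·5 + 5·13 = 80, giving x* = 4.35.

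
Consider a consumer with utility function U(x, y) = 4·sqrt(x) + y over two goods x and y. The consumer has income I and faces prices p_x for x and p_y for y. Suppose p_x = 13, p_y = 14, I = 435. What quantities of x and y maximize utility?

Solve: √x = 2·p_y/p_x, so x*(p_x,p_y) = (2·p_y/p_x)², and y* = (I − p_x·x*)/p_y.
Plugging in: x* = (2·14/13)² = 4.6391, y* = 26.7637.

x* = 4.6391, y* = 26.7637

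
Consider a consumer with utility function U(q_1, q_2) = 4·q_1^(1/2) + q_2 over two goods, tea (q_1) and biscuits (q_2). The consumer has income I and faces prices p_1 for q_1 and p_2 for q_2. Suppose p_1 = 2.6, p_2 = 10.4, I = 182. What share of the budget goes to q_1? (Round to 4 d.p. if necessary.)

share on q_1 = 0.9143

Solve: √q_1 = 2·p_2/p_1, so q_1*(p_1,p_2) = (2·p_2/p_1)², and q_2* = (I − p_1·q_1*)/p_2.
Plugging in: q_1* = (2·10.4/2.6)² = 64, q_2* = 1.5.
Expenditure on q_1: 2.6·64 = 166.4; share = 0.9143.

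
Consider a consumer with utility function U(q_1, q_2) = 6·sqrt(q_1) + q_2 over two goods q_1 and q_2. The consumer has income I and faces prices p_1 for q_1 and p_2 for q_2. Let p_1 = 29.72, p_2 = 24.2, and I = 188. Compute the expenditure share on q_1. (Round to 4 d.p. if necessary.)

share on q_1 = 0.9433

Solve: √q_1 = 3·p_2/p_1, so q_1*(p_1,p_2) = (3·p_2/p_1)², and q_2* = (I − p_1·q_1*)/p_2.
Plugging in: q_1* = (3·24.2/29.72)² = 5.9673, q_2* = 0.4402.
Expenditure on q_1: 29.72·5.9673 = 177.3472; share = 0.9433.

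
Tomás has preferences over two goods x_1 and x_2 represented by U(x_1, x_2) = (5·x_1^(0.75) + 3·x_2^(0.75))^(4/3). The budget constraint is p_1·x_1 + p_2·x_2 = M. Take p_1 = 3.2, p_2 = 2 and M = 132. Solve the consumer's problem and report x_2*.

From the CES first-order condition, (5/3)·(x_2/x_1)^(0.25) = p_1/p_2.
Solve for the ratio: x_2/x_1 = [(3/5)·p_1/p_2]^(4).
Substitute x_2 = (x_2/x_1)·x_1 into the budget: x_1* = M/(p_1 + p_2·(x_2/x_1)).
Numerically x_2/x_1 = 0.849347, so x_1* = 132/(3.2 + 2·0.849347) = 26.946 and x_2* = 0.849347·26.946 = 22.8865.

x_2* = 22.8865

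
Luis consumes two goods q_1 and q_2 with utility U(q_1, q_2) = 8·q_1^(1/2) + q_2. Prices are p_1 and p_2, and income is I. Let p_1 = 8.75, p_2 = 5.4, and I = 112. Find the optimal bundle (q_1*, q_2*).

Plugging in: q_1* = (4·5.4/8.75)² = 6.0938, q_2* = 10.8665.

q_1* = 6.0938, q_2* = 10.8665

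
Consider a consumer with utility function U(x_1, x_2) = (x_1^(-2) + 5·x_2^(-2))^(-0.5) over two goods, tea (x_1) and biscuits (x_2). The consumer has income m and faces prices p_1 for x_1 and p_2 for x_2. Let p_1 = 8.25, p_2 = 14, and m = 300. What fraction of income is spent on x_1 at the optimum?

share on x_1 = 0.2913

MU_x_1 ∝ x_1^(-3), MU_x_2 ∝ 5·x_2^(-3), so MRS = (1/5)·(x_2/x_1)^(3) = p_1/p_2.
Hence x_2/x_1 = (5·p_1/p_2)^(1/(3)), i.e. raised to the 1/3 power.
Substitute x_2 = (x_2/x_1)·x_1 into the budget: x_1* = m/(p_1 + p_2·(x_2/x_1)).
Numerically x_2/x_1 = 1.433613, so x_1* = 300/(8.25 + 14·1.433613) = 10.593 and x_2* = 1.433613·10.593 = 15.1863.
Expenditure on x_1: 8.25·10.593 = 87.3923; share = 0.2913.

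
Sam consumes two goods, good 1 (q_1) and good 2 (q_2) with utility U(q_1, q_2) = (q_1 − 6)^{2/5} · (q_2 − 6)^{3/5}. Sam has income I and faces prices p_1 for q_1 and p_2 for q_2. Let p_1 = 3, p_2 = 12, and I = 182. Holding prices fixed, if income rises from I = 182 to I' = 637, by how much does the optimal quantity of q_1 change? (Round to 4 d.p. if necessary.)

Δq_1* = 60.6667

This is Cobb-Douglas in (q_1−6, q_2−6): tangency gives 0.4·p_2·(q_2−6) = 0.6·p_1·(q_1−6).
After buying the subsistence bundle (6, 6), a share 0.4 of the remaining income goes to q_1: q_1* = 6 + 0.4·(I − 6p_1 − 6p_2)/p_1.
Discretionary income = 182 − 6·3 − 6·12 = 92; q_1* = 6 + 0.4·92/3 = 18.2667.
At I' = 637: q_1* = 78.9333. Change: 78.9333 − 18.2667 = 60.6667.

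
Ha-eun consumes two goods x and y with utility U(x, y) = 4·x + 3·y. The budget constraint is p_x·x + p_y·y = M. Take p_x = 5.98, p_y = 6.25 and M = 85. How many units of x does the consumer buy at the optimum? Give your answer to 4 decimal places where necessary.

Perfect substitutes: compare marginal utility per dollar. 4/p_x vs 3/p_y → 0.6689 vs 0.48.
x gives more utility per dollar, so spend all income on x: x* = M/p_x, y* = 0.
Numerically: x* = 14.214, y* = 0.

x* = 14.214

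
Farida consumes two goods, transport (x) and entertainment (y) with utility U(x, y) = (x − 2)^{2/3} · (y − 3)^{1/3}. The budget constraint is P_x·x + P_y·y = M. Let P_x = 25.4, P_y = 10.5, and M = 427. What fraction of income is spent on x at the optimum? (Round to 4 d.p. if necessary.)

share on x = 0.6571

MRS = 2·(y−3)/(x−2). Tangency with P_x/P_y gives y−3 = (1/2)·(P_x/P_y)·(x−2).
Substituting into the budget: x* = 2 + 2/3·(M − 2·P_x − 3·P_y)/P_x, and y* = 3 + 1/3·(…)/P_y.
Discretionary income = 427 − 2·25.4 − 3·10.5 = 344.7; x* = 2 + 2/3·344.7/25.4 = 11.0472; y* = 3 + 1/3·344.7/10.5 = 13.9429.
Expenditure on x: 25.4·11.0472 = 280.6; share = 0.6571.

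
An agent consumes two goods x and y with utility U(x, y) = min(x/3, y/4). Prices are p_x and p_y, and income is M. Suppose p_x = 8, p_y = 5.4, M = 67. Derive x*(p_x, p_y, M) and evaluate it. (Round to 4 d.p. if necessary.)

Here 3·8 + 4·5.4 = 45.6, giving x* = 4.4079.

x* = 4.4079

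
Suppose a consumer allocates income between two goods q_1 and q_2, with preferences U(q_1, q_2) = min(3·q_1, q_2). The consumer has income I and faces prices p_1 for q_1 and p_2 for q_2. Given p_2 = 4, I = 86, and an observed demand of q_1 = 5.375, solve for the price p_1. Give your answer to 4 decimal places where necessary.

Leontief preferences: the optimum is at the kink where q_1/1 = q_2/3, i.e. q_2 = 3·q_1.
Budget: p_1·q_1 + p_2·3·q_1 = I, so (p_1 + 3·p_2)·q_1 = I.
Demand: q_1*(p_1,p_2,I) = I/(p_1 + 3·p_2), q_2* = 3·I/(p_1 + 3·p_2).
Set q_1* = 5.375 in the demand function and solve for p_1: p_1 = 4.

p_1 = 4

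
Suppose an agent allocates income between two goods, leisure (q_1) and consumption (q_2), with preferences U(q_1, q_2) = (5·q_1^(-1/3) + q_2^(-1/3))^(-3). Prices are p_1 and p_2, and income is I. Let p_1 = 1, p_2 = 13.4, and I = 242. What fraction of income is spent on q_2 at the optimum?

Substitute q_2 = (q_2/q_1)·q_1 into the budget: q_1* = I/(p_1 + p_2·(q_2/q_1)).
Numerically q_2/q_1 = 0.042702, so q_1* = 242/(1 + 13.4·0.042702) = 153.9243 and q_2* = 0.042702·153.9243 = 6.5728.
Expenditure on q_2: 13.4·6.5728 = 88.0757; share = 0.3639.

share on q_2 = 0.3639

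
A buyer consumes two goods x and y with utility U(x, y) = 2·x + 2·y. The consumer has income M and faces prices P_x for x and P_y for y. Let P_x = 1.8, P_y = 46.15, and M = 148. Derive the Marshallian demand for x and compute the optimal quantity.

x* = 82.2222

Linear utility — the consumer picks whichever good has higher MU/price: 2/1.8 = 1.1111 vs 2/46.15 = 0.0433.
x gives more utility per dollar, so spend all income on x: x* = M/P_x, y* = 0.
Numerically: x* = 82.2222, y* = 0.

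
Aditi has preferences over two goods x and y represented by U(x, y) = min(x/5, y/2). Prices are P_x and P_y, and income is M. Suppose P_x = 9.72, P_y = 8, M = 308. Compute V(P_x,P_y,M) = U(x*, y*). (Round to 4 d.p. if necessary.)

With perfect complements, no substitution: consume in ratio x:y = 5:2.
Budget: P_x·x + P_y·(2/5)·x = M, so (5·P_x + 2·P_y)·x = 5·M.
Demand: x*(P_x,P_y,M) = 5·M/(5·P_x + 2·P_y), y* = 2·M/(5·P_x + 2·P_y).
Here 5·9.72 + 2·8 = 64.6, giving x* = 23.839 and y* = 9.5356.
Utility at the optimum: U(23.839, 9.5356) = 4.7678.

V = 4.7678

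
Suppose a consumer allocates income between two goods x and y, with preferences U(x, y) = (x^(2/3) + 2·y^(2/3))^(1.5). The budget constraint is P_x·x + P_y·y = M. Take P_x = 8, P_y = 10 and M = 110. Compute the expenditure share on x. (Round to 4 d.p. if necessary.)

MU_x ∝ x^(-1/3), MU_y ∝ 2·y^(-1/3), so MRS = (1/2)·(y/x)^(1/3) = P_x/P_y.
Solve for the ratio: y/x = [2·P_x/P_y]^(3).
With the ratio pinned down, the budget gives x* = M/(P_x + P_y·(y/x)) and y* = (y/x)·x*.
Numerically y/x = 4.096, so x* = 110/(8 + 10·4.096) = 2.2467 and y* = 4.096·2.2467 = 9.2026.
Expenditure on x: 8·2.2467 = 17.9739; share = 0.1634.

share on x = 0.1634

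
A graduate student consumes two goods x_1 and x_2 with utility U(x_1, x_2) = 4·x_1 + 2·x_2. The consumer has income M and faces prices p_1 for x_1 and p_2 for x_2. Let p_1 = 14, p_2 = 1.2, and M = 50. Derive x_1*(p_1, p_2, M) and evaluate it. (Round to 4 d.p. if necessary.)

Perfect substitutes: compare marginal utility per dollar. 4/p_1 vs 2/p_2 → 0.2857 vs 1.6667.
x_2 gives more utility per dollar, so spend all income on x_2: x_2* = M/p_2, x_1* = 0.
Numerically: x_1* = 0, x_2* = 41.6667.

x_1* = 0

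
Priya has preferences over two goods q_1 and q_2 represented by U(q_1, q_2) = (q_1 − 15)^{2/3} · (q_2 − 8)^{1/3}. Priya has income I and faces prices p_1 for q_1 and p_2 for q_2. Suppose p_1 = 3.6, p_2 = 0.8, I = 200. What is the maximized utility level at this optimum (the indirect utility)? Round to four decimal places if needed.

V = 33.8755

MRS = 2·(q_2−8)/(q_1−15). Tangency with p_1/p_2 gives q_2−8 = (1/2)·(p_1/p_2)·(q_1−15).
After buying the subsistence bundle (15, 8), a share 2/3 of the remaining income goes to q_1: q_1* = 15 + 2/3·(I − 15p_1 − 8p_2)/p_1.
Discretionary income = 200 − 15·3.6 − 8·0.8 = 139.6; q_1* = 15 + 2/3·139.6/3.6 = 40.8519; q_2* = 8 + 1/3·139.6/0.8 = 66.1667.
Utility at the optimum: U(40.8519, 66.1667) = 33.8755.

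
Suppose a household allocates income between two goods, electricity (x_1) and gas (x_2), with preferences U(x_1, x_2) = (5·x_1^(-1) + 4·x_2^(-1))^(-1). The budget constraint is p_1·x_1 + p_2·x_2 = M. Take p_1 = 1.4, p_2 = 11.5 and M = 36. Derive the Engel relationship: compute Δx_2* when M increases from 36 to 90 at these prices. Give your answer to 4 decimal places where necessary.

From the CES first-order condition, (5/4)·(x_2/x_1)^(2) = p_1/p_2.
Solve for the ratio: x_2/x_1 = [(4/5)·p_1/p_2]^(0.5).
With the ratio pinned down, the budget gives x_1* = M/(p_1 + p_2·(x_2/x_1)) and x_2* = (x_2/x_1)·x_1*.
Numerically x_2/x_1 = 0.312076, so x_1* = 36/(1.4 + 11.5·0.312076) = 7.2161 and x_2* = 0.312076·7.2161 = 2.252.
At M' = 90: x_2* = 5.6299. Change: 5.6299 − 2.252 = 3.3779.

Δx_2* = 3.3779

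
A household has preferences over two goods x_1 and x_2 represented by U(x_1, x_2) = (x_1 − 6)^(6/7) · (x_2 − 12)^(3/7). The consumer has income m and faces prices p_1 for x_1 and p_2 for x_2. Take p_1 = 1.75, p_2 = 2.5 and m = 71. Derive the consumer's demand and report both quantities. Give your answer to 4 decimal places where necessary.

x_1* = 17.619, x_2* = 16.0667

This is Cobb-Douglas in (x_1−6, x_2−12): tangency gives 6/7·p_2·(x_2−12) = 3/7·p_1·(x_1−6).
Substituting into the budget: x_1* = 6 + 2/3·(m − 6·p_1 − 12·p_2)/p_1, and x_2* = 12 + 1/3·(…)/p_2.
Discretionary income = 71 − 6·1.75 − 12·2.5 = 30.5; x_1* = 6 + 2/3·30.5/1.75 = 17.619; x_2* = 12 + 1/3·30.5/2.5 = 16.0667.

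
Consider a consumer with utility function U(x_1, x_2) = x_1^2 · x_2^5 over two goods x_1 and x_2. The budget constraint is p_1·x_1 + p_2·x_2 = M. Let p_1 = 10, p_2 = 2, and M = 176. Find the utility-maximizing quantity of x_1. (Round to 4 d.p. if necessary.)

Demand: x_1*(p_1,p_2,M) = 2/7·M/p_1 and x_2* = 5/7·M/p_2.
At p_1=10, p_2=2, M=176: x_1* = 2/7·176/10 = 5.0286.

x_1* = 5.0286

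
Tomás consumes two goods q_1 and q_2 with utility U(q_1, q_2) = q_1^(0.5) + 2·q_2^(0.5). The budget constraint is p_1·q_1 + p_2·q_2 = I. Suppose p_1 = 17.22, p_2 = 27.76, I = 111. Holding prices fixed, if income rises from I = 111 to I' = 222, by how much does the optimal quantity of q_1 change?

From the CES first-order condition, (1/2)·(q_2/q_1)^(0.5) = p_1/p_2.
Solve for the ratio: q_2/q_1 = [2·p_1/p_2]^(2).
Substitute q_2 = (q_2/q_1)·q_1 into the budget: q_1* = I/(p_1 + p_2·(q_2/q_1)).
Numerically q_2/q_1 = 1.539173, so q_1* = 111/(17.22 + 27.76·1.539173) = 1.8516.
At I' = 222: q_1* = 3.7032. Change: 3.7032 − 1.8516 = 1.8516.

Δq_1* = 1.8516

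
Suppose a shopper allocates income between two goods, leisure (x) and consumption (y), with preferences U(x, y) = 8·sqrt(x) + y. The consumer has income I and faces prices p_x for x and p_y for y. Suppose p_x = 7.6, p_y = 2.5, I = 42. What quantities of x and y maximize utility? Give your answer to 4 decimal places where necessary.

x* = 1.7313, y* = 11.5368

Set MRS = p_x/p_y: 4·x^(−1/2) = p_x/p_y.
Solve: √x = 4·p_y/p_x, so x*(p_x,p_y) = (4·p_y/p_x)², and y* = (I − p_x·x*)/p_y.
Plugging in: x* = (4·2.5/7.6)² = 1.7313, y* = 11.5368.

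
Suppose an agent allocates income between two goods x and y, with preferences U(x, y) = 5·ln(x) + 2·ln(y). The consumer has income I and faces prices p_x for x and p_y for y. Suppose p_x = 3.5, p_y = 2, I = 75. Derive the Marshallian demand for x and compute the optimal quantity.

x* = 15.3061

The MRS is (5/2)·y/x. Set MRS = p_x/p_y.
So 5·p_y·y = 2·p_x·x; combined with the budget, a share 5/7 of income goes to x.
Demand: x*(p_x,p_y,I) = 5/7·I/p_x and y* = 2/7·I/p_y.
At p_x=3.5, p_y=2, I=75: x* = 5/7·75/3.5 = 15.3061.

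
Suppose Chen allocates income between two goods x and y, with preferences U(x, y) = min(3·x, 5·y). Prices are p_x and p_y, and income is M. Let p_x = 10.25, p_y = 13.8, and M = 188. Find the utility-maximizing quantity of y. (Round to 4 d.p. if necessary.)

y* = 6.0874

Demand: x*(p_x,p_y,M) = 5·M/(5·p_x + 3·p_y), y* = 3·M/(5·p_x + 3·p_y).
Here 5·10.25 + 3·13.8 = 92.65, giving y* = 6.0874.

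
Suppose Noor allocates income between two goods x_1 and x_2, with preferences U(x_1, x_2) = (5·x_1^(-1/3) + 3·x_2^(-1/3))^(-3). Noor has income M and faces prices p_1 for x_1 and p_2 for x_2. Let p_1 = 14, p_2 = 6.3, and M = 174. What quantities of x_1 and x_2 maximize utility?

From the CES first-order condition, (5/3)·(x_2/x_1)^(4/3) = p_1/p_2.
Solve for the ratio: x_2/x_1 = [(3/5)·p_1/p_2]^(0.75).
With the ratio pinned down, the budget gives x_1* = M/(p_1 + p_2·(x_2/x_1)) and x_2* = (x_2/x_1)·x_1*.
Numerically x_2/x_1 = 1.240806, so x_1* = 174/(14 + 6.3·1.240806) = 7.9754 and x_2* = 1.240806·7.9754 = 9.8959.

x_1* = 7.9754, x_2* = 9.8959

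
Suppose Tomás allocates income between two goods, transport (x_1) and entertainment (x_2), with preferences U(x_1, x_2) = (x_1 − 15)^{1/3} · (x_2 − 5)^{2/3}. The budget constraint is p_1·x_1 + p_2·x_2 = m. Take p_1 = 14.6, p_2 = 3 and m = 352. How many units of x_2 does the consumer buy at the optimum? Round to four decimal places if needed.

Substituting into the budget: x_1* = 15 + 1/3·(m − 15·p_1 − 5·p_2)/p_1, and x_2* = 5 + 2/3·(…)/p_2.
Discretionary income = 352 − 15·14.6 − 5·3 = 118; x_2* = 5 + 2/3·118/3 = 31.2222.

x_2* = 31.2222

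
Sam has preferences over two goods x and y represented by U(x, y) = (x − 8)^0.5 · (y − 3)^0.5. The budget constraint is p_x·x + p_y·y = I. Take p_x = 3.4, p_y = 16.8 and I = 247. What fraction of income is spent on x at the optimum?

Discretionary income = 247 − 8·3.4 − 3·16.8 = 169.4; x* = 8 + 0.5·169.4/3.4 = 32.9118; y* = 3 + 0.5·169.4/16.8 = 8.0417.
Expenditure on x: 3.4·32.9118 = 111.9; share = 0.453.

share on x = 0.453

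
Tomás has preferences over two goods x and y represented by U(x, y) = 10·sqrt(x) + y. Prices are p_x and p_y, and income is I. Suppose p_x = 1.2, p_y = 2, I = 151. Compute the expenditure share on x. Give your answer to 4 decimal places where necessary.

share on x = 0.5519

MU_x = 5/√x, MU_y = 1. Tangency: 5/√x = p_x/p_y.
Thus x* = (5·p_y/p_x)² — independent of I — with the rest of income spent on y.
Plugging in: x* = (5·2/1.2)² = 69.4444, y* = 33.8333.
Expenditure on x: 1.2·69.4444 = 83.3333; share = 0.5519.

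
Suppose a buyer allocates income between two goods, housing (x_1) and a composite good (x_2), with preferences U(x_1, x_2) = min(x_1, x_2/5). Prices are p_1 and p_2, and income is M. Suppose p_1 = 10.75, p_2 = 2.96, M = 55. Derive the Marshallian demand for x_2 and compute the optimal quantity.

With perfect complements, no substitution: consume in ratio x_1:x_2 = 1:5.
Budget: p_1·x_1 + p_2·5·x_1 = M, so (p_1 + 5·p_2)·x_1 = M.
Demand: x_1*(p_1,p_2,M) = M/(p_1 + 5·p_2), x_2* = 5·M/(p_1 + 5·p_2).
Here 10.75 + 5·2.96 = 25.55, giving x_2* = 10.7632.

x_2* = 10.7632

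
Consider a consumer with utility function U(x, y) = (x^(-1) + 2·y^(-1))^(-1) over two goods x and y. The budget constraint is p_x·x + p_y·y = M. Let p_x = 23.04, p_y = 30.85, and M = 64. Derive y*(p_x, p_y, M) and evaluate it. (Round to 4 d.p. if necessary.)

MRS = MU_x/MU_y = (1/2)·(y/x)^(2). Set equal to p_x/p_y.
Solve for the ratio: y/x = [2·p_x/p_y]^(0.5).
With the ratio pinned down, the budget gives x* = M/(p_x + p_y·(y/x)) and y* = (y/x)·x*.
Numerically y/x = 1.222162, so x* = 64/(23.04 + 30.85·1.222162) = 1.0536 and y* = 1.222162·1.0536 = 1.2877.

y* = 1.2877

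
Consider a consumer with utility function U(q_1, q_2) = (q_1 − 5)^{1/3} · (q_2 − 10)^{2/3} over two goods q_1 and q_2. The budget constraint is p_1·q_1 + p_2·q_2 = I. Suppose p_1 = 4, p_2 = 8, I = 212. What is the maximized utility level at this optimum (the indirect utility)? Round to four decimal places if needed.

After buying the subsistence bundle (5, 10), a share 1/3 of the remaining income goes to q_1: q_1* = 5 + 1/3·(I − 5p_1 − 10p_2)/p_1.
Discretionary income = 212 − 5·4 − 10·8 = 112; q_1* = 5 + 1/3·112/4 = 14.3333; q_2* = 10 + 2/3·112/8 = 19.3333.
Utility at the optimum: U(14.3333, 19.3333) = 9.3333.

V = 9.3333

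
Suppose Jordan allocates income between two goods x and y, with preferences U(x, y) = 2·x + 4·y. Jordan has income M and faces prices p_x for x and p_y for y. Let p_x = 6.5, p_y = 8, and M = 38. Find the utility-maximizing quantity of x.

y gives more utility per dollar, so spend all income on y: y* = M/p_y, x* = 0.
Numerically: x* = 0, y* = 4.75.

x* = 0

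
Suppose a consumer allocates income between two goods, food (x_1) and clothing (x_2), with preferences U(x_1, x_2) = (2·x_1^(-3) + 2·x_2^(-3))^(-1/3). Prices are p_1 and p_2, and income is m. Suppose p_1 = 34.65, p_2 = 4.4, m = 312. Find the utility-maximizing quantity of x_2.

x_2* = 12.4381

MRS = MU_x_1/MU_x_2 = (x_2/x_1)^(4). Set equal to p_1/p_2.
Hence x_2/x_1 = (p_1/p_2)^(1/(4)), i.e. raised to the 0.25 power.
With the ratio pinned down, the budget gives x_1* = m/(p_1 + p_2·(x_2/x_1)) and x_2* = (x_2/x_1)·x_1*.
Numerically x_2/x_1 = 1.675184, so x_1* = 312/(34.65 + 4.4·1.675184) = 7.4249 and x_2* = 1.675184·7.4249 = 12.4381.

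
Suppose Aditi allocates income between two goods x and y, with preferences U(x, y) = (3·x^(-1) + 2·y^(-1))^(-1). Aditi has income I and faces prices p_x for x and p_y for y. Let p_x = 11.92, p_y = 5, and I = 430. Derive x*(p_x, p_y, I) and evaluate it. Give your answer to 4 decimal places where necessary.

MRS = MU_x/MU_y = (3/2)·(y/x)^(2). Set equal to p_x/p_y.
Hence y/x = ((2/3)·p_x/p_y)^(1/(2)), i.e. raised to the 0.5 power.
With the ratio pinned down, the budget gives x* = I/(p_x + p_y·(y/x)) and y* = (y/x)·x*.
Numerically y/x = 1.260688, so x* = 430/(11.92 + 5·1.260688) = 23.596.

x* = 23.596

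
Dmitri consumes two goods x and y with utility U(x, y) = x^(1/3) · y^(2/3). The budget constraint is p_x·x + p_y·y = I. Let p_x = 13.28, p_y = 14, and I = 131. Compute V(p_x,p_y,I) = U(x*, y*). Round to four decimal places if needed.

Demand: x*(p_x,p_y,I) = 1/3·I/p_x and y* = 2/3·I/p_y.
At p_x=13.28, p_y=14, I=131: x* = 1/3·131/13.28 = 3.2882, y* = 6.2381.
Utility at the optimum: U(3.2882, 6.2381) = 5.0391.

V = 5.0391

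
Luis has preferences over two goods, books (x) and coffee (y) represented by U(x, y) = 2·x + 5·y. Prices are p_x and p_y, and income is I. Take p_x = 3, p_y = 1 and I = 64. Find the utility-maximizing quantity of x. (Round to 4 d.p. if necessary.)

x* = 0

Linear utility — the consumer picks whichever good has higher MU/price: 2/3 = 0.6667 vs 5/1 = 5.
y gives more utility per dollar, so spend all income on y: y* = I/p_y, x* = 0.
Numerically: x* = 0, y* = 64.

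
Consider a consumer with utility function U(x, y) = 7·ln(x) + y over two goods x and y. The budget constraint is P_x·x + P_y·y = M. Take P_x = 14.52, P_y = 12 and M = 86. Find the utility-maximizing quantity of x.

x* = 5.7851

Set MRS = P_x/P_y: (7/x)/1 = P_x/P_y.
So x*(P_x,P_y) = 7·P_y/P_x, independent of income; and y* = (M − 7·P_y)/P_y.
At the given prices: x* = 7·12/14.52 = 5.7851.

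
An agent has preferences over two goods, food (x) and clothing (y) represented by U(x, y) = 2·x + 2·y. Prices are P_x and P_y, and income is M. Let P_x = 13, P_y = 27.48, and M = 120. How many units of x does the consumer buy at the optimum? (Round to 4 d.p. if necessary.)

Linear utility — the consumer picks whichever good has higher MU/price: 2/13 = 0.1538 vs 2/27.48 = 0.0728.
x gives more utility per dollar, so spend all income on x: x* = M/P_x, y* = 0.
Numerically: x* = 9.2308, y* = 0.

x* = 9.2308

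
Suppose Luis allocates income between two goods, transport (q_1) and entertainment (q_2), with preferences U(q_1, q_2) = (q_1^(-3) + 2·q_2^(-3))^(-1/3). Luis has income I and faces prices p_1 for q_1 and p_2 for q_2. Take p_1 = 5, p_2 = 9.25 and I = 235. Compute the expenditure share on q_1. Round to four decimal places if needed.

From the CES first-order condition, (1/2)·(q_2/q_1)^(4) = p_1/p_2.
Solve for the ratio: q_2/q_1 = [2·p_1/p_2]^(0.25).
With the ratio pinned down, the budget gives q_1* = I/(p_1 + p_2·(q_2/q_1)) and q_2* = (q_2/q_1)·q_1*.
Numerically q_2/q_1 = 1.019682, so q_1* = 235/(5 + 9.25·1.019682) = 16.2832 and q_2* = 1.019682·16.2832 = 16.6037.
Expenditure on q_1: 5·16.2832 = 81.416; share = 0.3465.

share on q_1 = 0.3465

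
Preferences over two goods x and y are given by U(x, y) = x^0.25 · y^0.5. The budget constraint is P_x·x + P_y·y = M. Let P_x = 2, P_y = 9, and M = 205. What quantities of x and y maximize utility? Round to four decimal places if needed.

The MRS is (1/2)·y/x. Set MRS = P_x/P_y.
Rearranging, P_y·y = 2·P_x·x. Substituting into the budget gives P_x·x·(1 + 2) = M.
Demand: x*(P_x,P_y,M) = 1/3·M/P_x and y* = 2/3·M/P_y.
At P_x=2, P_y=9, M=205: x* = 1/3·205/2 = 34.1667, y* = 15.1852.

x* = 34.1667, y* = 15.1852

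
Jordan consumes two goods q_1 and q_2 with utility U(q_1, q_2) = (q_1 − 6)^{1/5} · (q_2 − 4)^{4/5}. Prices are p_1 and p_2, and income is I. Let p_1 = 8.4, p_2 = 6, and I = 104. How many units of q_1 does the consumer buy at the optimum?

q_1* = 6.7048

Let q_1' = q_1−6, q_2' = q_2−4. MRS = (1/4)·q_2'/q_1' = p_1/p_2.
Substituting into the budget: q_1* = 6 + 0.2·(I − 6·p_1 − 4·p_2)/p_1, and q_2* = 4 + 0.8·(…)/p_2.
Discretionary income = 104 − 6·8.4 − 4·6 = 29.6; q_1* = 6 + 0.2·29.6/8.4 = 6.7048.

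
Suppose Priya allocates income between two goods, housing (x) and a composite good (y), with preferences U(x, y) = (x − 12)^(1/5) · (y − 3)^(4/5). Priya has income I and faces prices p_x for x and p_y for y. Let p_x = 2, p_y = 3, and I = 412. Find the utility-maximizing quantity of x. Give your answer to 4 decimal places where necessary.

x* = 49.9

After buying the subsistence bundle (12, 3), a share 0.2 of the remaining income goes to x: x* = 12 + 0.2·(I − 12p_x − 3p_y)/p_x.
Discretionary income = 412 − 12·2 − 3·3 = 379; x* = 12 + 0.2·379/2 = 49.9.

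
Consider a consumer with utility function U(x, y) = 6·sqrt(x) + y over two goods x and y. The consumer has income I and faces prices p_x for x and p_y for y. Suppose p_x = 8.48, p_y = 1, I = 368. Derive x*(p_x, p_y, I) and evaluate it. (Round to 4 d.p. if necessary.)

MU_x = 3/√x, MU_y = 1. Tangency: 3/√x = p_x/p_y.
Solve: √x = 3·p_y/p_x, so x*(p_x,p_y) = (3·p_y/p_x)², and y* = (I − p_x·x*)/p_y.
Plugging in: x* = (3·1/8.48)² = 0.1252.

x* = 0.1252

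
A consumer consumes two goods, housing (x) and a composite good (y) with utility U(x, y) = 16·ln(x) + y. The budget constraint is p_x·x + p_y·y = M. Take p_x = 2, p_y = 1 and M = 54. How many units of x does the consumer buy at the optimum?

Set MRS = p_x/p_y: (16/x)/1 = p_x/p_y.
So x*(p_x,p_y) = 16·p_y/p_x, independent of income; and y* = (M − 16·p_y)/p_y.
At the given prices: x* = 16·1/2 = 8.

x* = 8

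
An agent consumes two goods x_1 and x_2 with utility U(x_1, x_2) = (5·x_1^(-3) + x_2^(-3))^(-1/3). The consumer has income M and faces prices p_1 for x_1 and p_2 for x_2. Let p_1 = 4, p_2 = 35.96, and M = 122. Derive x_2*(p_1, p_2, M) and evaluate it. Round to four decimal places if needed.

Substitute x_2 = (x_2/x_1)·x_1 into the budget: x_1* = M/(p_1 + p_2·(x_2/x_1)).
Numerically x_2/x_1 = 0.386205, so x_1* = 122/(4 + 35.96·0.386205) = 6.8202 and x_2* = 0.386205·6.8202 = 2.634.

x_2* = 2.634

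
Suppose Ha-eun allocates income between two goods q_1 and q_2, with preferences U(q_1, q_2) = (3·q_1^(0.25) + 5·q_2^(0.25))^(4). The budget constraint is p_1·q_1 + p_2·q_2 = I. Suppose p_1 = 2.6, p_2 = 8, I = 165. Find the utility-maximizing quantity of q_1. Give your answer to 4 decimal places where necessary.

MU_q_1 ∝ 3·q_1^(-0.75), MU_q_2 ∝ 5·q_2^(-0.75), so MRS = (3/5)·(q_2/q_1)^(0.75) = p_1/p_2.
Solve for the ratio: q_2/q_1 = [(5/3)·p_1/p_2]^(4/3).
Substitute q_2 = (q_2/q_1)·q_1 into the budget: q_1* = I/(p_1 + p_2·(q_2/q_1)).
Numerically q_2/q_1 = 0.441546, so q_1* = 165/(2.6 + 8·0.441546) = 26.9064.

q_1* = 26.9064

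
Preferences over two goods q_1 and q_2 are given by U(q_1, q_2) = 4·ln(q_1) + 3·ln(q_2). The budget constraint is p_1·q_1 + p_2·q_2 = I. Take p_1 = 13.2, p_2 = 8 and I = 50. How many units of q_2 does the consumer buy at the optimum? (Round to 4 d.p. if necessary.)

q_2* = 2.6786

MU_q_1/MU_q_2 = (4·q_2)/(3·q_1); tangency sets this equal to p_1/p_2.
Rearranging, p_2·q_2 = (3/4)·p_1·q_1. Substituting into the budget gives p_1·q_1·(1 + (3/4)) = I.
Demand: q_1*(p_1,p_2,I) = 4/7·I/p_1 and q_2* = 3/7·I/p_2.
At p_1=13.2, p_2=8, I=50: q_2* = 3/7·50/8 = 2.6786.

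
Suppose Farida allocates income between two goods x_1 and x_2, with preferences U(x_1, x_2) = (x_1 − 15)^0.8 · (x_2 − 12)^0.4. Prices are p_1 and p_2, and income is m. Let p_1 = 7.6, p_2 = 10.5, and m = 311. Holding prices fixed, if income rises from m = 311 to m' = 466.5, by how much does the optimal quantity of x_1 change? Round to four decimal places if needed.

Δx_1* = 13.6404

MRS = 2·(x_2−12)/(x_1−15). Tangency with p_1/p_2 gives x_2−12 = (1/2)·(p_1/p_2)·(x_1−15).
Substituting into the budget: x_1* = 15 + 2/3·(m − 15·p_1 − 12·p_2)/p_1, and x_2* = 12 + 1/3·(…)/p_2.
Discretionary income = 311 − 15·7.6 − 12·10.5 = 71; x_1* = 15 + 2/3·71/7.6 = 21.2281.
At m' = 466.5: x_1* = 34.8684. Change: 34.8684 − 21.2281 = 13.6404.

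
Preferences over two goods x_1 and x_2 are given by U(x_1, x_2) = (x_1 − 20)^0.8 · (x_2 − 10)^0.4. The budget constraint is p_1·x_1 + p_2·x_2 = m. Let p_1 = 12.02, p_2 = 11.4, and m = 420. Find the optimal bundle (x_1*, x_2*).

MRS = 2·(x_2−10)/(x_1−20). Tangency with p_1/p_2 gives x_2−10 = (1/2)·(p_1/p_2)·(x_1−20).
After buying the subsistence bundle (20, 10), a share 2/3 of the remaining income goes to x_1: x_1* = 20 + 2/3·(m − 20p_1 − 10p_2)/p_1.
Discretionary income = 420 − 20·12.02 − 10·11.4 = 65.6; x_1* = 20 + 2/3·65.6/12.02 = 23.6384; x_2* = 10 + 1/3·65.6/11.4 = 11.9181.

x_1* = 23.6384, x_2* = 11.9181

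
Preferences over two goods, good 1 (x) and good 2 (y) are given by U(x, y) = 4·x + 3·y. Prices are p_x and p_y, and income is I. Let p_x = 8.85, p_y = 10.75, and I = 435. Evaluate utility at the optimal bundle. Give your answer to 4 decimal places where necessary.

V = 196.6102

Perfect substitutes: compare marginal utility per dollar. 4/p_x vs 3/p_y → 0.452 vs 0.2791.
x gives more utility per dollar, so spend all income on x: x* = I/p_x, y* = 0.
Numerically: x* = 49.1525, y* = 0.
Utility at the optimum: U(49.1525, 0) = 196.6102.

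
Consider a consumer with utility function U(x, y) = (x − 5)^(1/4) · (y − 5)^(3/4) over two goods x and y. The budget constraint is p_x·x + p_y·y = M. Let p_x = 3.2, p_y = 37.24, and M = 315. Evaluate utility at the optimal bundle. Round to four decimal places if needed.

V = 3.1882

This is Cobb-Douglas in (x−5, y−5): tangency gives 0.25·p_y·(y−5) = 0.75·p_x·(x−5).
Substituting into the budget: x* = 5 + 0.25·(M − 5·p_x − 5·p_y)/p_x, and y* = 5 + 0.75·(…)/p_y.
Discretionary income = 315 − 5·3.2 − 5·37.24 = 112.8; x* = 5 + 0.25·112.8/3.2 = 13.8125; y* = 5 + 0.75·112.8/37.24 = 7.2718.
Utility at the optimum: U(13.8125, 7.2718) = 3.1882.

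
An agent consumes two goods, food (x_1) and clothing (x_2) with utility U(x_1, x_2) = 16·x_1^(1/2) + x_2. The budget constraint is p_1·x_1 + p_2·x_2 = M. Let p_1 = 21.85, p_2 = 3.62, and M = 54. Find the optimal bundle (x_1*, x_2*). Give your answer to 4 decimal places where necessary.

x_1* = 1.7567, x_2* = 4.3139

Solve: √x_1 = 8·p_2/p_1, so x_1*(p_1,p_2) = (8·p_2/p_1)², and x_2* = (M − p_1·x_1*)/p_2.
Plugging in: x_1* = (8·3.62/21.85)² = 1.7567, x_2* = 4.3139.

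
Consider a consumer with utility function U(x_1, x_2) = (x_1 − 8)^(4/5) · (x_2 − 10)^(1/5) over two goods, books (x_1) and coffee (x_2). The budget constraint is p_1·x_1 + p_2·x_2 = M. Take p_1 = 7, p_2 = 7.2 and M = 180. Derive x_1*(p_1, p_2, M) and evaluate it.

MRS = 4·(x_2−10)/(x_1−8). Tangency with p_1/p_2 gives x_2−10 = (1/4)·(p_1/p_2)·(x_1−8).
Substituting into the budget: x_1* = 8 + 0.8·(M − 8·p_1 − 10·p_2)/p_1, and x_2* = 10 + 0.2·(…)/p_2.
Discretionary income = 180 − 8·7 − 10·7.2 = 52; x_1* = 8 + 0.8·52/7 = 13.9429.

x_1* = 13.9429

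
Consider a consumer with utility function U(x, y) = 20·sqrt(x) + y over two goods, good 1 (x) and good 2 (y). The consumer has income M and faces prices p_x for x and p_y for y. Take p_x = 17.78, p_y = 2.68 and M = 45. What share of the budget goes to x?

share on x = 0.8977

Set MRS = p_x/p_y: 10·x^(−1/2) = p_x/p_y.
Solve: √x = 10·p_y/p_x, so x*(p_x,p_y) = (10·p_y/p_x)², and y* = (M − p_x·x*)/p_y.
Plugging in: x* = (10·2.68/17.78)² = 2.272, y* = 1.7179.
Expenditure on x: 17.78·2.272 = 40.396; share = 0.8977.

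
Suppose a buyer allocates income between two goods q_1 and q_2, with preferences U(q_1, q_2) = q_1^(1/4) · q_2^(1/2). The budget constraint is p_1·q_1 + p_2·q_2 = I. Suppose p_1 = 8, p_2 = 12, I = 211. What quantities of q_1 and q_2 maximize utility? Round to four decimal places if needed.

Demand: q_1*(p_1,p_2,I) = 1/3·I/p_1 and q_2* = 2/3·I/p_2.
At p_1=8, p_2=12, I=211: q_1* = 1/3·211/8 = 8.7917, q_2* = 11.7222.

q_1* = 8.7917, q_2* = 11.7222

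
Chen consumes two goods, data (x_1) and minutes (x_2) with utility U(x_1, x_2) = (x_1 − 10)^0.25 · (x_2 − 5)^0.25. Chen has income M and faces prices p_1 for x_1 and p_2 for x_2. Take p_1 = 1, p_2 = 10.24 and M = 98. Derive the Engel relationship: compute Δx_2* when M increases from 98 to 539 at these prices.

Δx_2* = 21.5332

MRS = (x_2−5)/(x_1−10). Tangency with p_1/p_2 gives x_2−5 = (p_1/p_2)·(x_1−10).
After buying the subsistence bundle (10, 5), a share 0.5 of the remaining income goes to x_1: x_1* = 10 + 0.5·(M − 10p_1 − 5p_2)/p_1.
Discretionary income = 98 − 10·1 − 5·10.24 = 36.8; x_2* = 5 + 0.5·36.8/10.24 = 6.7969.
At M' = 539: x_2* = 28.3301. Change: 28.3301 − 6.7969 = 21.5332.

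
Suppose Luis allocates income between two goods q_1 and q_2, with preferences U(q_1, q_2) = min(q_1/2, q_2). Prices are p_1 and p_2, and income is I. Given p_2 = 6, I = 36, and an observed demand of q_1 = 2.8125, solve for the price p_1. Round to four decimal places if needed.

Leontief preferences: the optimum is at the kink where q_1/2 = q_2/1, i.e. q_2 = (1/2)·q_1.
Budget: p_1·q_1 + p_2·(1/2)·q_1 = I, so (2·p_1 + p_2)·q_1 = 2·I.
Demand: q_1*(p_1,p_2,I) = 2·I/(2·p_1 + p_2), q_2* = I/(2·p_1 + p_2).
Set q_1* = 2.8125 in the demand function and solve for p_1: p_1 = 9.8.

p_1 = 9.8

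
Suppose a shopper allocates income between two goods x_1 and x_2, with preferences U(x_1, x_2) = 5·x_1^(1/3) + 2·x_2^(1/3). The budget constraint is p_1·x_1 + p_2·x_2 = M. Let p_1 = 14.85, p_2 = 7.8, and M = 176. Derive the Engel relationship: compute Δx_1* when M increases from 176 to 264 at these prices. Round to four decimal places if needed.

MU_x_1 ∝ 5·x_1^(-2/3), MU_x_2 ∝ 2·x_2^(-2/3), so MRS = (5/2)·(x_2/x_1)^(2/3) = p_1/p_2.
Solve for the ratio: x_2/x_1 = [(2/5)·p_1/p_2]^(1.5).
With the ratio pinned down, the budget gives x_1* = M/(p_1 + p_2·(x_2/x_1)) and x_2* = (x_2/x_1)·x_1*.
Numerically x_2/x_1 = 0.664565, so x_1* = 176/(14.85 + 7.8·0.664565) = 8.7852.
At M' = 264: x_1* = 13.1779. Change: 13.1779 − 8.7852 = 4.3926.

Δx_1* = 4.3926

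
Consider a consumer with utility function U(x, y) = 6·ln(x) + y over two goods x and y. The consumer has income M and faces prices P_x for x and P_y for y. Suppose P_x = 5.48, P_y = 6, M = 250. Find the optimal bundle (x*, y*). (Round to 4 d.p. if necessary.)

Set MRS = P_x/P_y: (6/x)/1 = P_x/P_y.
So x*(P_x,P_y) = 6·P_y/P_x, independent of income; and y* = (M − 6·P_y)/P_y.
At the given prices: x* = 6·6/5.48 = 6.5693, and y* = 35.6667.

x* = 6.5693, y* = 35.6667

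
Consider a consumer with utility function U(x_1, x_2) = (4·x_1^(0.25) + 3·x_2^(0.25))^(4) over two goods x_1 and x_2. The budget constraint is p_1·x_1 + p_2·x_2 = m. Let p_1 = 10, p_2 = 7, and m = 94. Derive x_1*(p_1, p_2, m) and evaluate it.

From the CES first-order condition, (4/3)·(x_2/x_1)^(0.75) = p_1/p_2.
Solve for the ratio: x_2/x_1 = [(3/4)·p_1/p_2]^(4/3).
Substitute x_2 = (x_2/x_1)·x_1 into the budget: x_1* = m/(p_1 + p_2·(x_2/x_1)).
Numerically x_2/x_1 = 1.096354, so x_1* = 94/(10 + 7·1.096354) = 5.3184.

x_1* = 5.3184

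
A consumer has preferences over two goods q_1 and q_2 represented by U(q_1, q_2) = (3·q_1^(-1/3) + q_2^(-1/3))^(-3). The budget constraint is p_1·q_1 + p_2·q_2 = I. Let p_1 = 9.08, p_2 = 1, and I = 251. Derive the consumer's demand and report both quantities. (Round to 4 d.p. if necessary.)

q_1* = 22.0665, q_2* = 50.6358

MRS = MU_q_1/MU_q_2 = 3·(q_2/q_1)^(4/3). Set equal to p_1/p_2.
Solve for the ratio: q_2/q_1 = [(1/3)·p_1/p_2]^(0.75).
Substitute q_2 = (q_2/q_1)·q_1 into the budget: q_1* = I/(p_1 + p_2·(q_2/q_1)).
Numerically q_2/q_1 = 2.294687, so q_1* = 251/(9.08 + 1·2.294687) = 22.0665 and q_2* = 2.294687·22.0665 = 50.6358.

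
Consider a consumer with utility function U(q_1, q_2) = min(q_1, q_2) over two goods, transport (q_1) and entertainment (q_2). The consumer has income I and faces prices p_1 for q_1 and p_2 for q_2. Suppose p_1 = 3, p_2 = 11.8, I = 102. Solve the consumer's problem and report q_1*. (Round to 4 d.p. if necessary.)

q_1* = 6.8919

With perfect complements, no substitution: consume in ratio q_1:q_2 = 1:1.
Budget: p_1·q_1 + p_2·q_1 = I, so (p_1 + p_2)·q_1 = I.
Demand: q_1*(p_1,p_2,I) = I/(p_1 + p_2), q_2* = I/(p_1 + p_2).
Here 3 + 11.8 = 14.8, giving q_1* = 6.8919.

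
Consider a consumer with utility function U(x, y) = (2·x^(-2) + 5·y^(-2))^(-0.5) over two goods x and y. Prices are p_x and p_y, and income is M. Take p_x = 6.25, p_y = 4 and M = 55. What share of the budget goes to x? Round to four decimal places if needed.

share on x = 0.498

MRS = MU_x/MU_y = (2/5)·(y/x)^(3). Set equal to p_x/p_y.
Solve for the ratio: y/x = [(5/2)·p_x/p_y]^(1/3).
Substitute y = (y/x)·x into the budget: x* = M/(p_x + p_y·(y/x)).
Numerically y/x = 1.574901, so x* = 55/(6.25 + 4·1.574901) = 4.3826 and y* = 1.574901·4.3826 = 6.9022.
Expenditure on x: 6.25·4.3826 = 27.3913; share = 0.498.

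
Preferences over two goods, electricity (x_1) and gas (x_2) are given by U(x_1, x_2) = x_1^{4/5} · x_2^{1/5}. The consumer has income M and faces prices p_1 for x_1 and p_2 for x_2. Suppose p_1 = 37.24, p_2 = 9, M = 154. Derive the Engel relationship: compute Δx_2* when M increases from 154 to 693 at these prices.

Δx_2* = 11.9778

Demand: x_1*(p_1,p_2,M) = 0.8·M/p_1 and x_2* = 0.2·M/p_2.
At p_1=37.24, p_2=9, M=154: x_2* = 0.2·154/9 = 3.4222.
At M' = 693: x_2* = 15.4. Change: 15.4 − 3.4222 = 11.9778.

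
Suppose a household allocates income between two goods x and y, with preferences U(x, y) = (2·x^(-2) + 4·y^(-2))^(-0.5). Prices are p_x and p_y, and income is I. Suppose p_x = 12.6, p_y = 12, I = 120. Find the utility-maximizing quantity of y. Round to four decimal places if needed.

y* = 5.4947

From the CES first-order condition, (1/2)·(y/x)^(3) = p_x/p_y.
Solve for the ratio: y/x = [2·p_x/p_y]^(1/3).
Substitute y = (y/x)·x into the budget: x* = I/(p_x + p_y·(y/x)).
Numerically y/x = 1.280579, so x* = 120/(12.6 + 12·1.280579) = 4.2908 and y* = 1.280579·4.2908 = 5.4947.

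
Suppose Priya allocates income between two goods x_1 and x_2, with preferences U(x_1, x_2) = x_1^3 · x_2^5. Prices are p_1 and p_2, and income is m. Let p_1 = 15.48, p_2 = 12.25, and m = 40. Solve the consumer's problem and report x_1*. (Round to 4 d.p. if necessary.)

x_1* = 0.969

Demand: x_1*(p_1,p_2,m) = 0.375·m/p_1 and x_2* = 0.625·m/p_2.
At p_1=15.48, p_2=12.25, m=40: x_1* = 0.375·40/15.48 = 0.969.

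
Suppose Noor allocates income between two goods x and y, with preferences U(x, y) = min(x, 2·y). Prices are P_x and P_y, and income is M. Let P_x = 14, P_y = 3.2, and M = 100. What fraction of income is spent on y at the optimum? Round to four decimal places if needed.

share on y = 0.1026

Leontief preferences: the optimum is at the kink where x/2 = y/1, i.e. y = (1/2)·x.
Budget: P_x·x + P_y·(1/2)·x = M, so (2·P_x + P_y)·x = 2·M.
Demand: x*(P_x,P_y,M) = 2·M/(2·P_x + P_y), y* = M/(2·P_x + P_y).
Here 2·14 + 3.2 = 31.2, giving x* = 6.4103 and y* = 3.2051.
Expenditure on y: 3.2·3.2051 = 10.2564; share = 0.1026.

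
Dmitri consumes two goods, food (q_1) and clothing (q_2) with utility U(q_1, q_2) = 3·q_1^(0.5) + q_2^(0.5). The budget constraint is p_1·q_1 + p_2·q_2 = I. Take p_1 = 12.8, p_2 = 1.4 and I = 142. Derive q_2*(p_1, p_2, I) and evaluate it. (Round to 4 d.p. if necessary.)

With the ratio pinned down, the budget gives q_1* = I/(p_1 + p_2·(q_2/q_1)) and q_2* = (q_2/q_1)·q_1*.
Numerically q_2/q_1 = 9.287982, so q_1* = 142/(12.8 + 1.4·9.287982) = 5.5032 and q_2* = 9.287982·5.5032 = 51.1136.

q_2* = 51.1136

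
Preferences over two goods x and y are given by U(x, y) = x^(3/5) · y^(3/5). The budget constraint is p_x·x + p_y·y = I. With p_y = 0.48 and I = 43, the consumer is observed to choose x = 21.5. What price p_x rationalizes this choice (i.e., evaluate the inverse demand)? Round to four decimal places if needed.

MU_x/MU_y = (0.6·y)/(0.6·x); tangency sets this equal to p_x/p_y.
Rearranging, p_y·y = p_x·x. Substituting into the budget gives p_x·x·(1 + 1) = I.
Demand: x*(p_x,p_y,I) = 0.5·I/p_x and y* = 0.5·I/p_y.
Set x* = 21.5 in the demand function and solve for p_x: p_x = 1.

p_x = 1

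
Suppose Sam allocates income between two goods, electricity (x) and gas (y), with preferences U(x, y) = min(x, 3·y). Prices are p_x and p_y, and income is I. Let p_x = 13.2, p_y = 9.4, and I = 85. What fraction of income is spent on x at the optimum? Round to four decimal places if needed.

share on x = 0.8082

With perfect complements, no substitution: consume in ratio x:y = 3:1.
Budget: p_x·x + p_y·(1/3)·x = I, so (3·p_x + p_y)·x = 3·I.
Demand: x*(p_x,p_y,I) = 3·I/(3·p_x + p_y), y* = I/(3·p_x + p_y).
Here 3·13.2 + 9.4 = 49, giving x* = 5.2041 and y* = 1.7347.
Expenditure on x: 13.2·5.2041 = 68.6939; share = 0.8082.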